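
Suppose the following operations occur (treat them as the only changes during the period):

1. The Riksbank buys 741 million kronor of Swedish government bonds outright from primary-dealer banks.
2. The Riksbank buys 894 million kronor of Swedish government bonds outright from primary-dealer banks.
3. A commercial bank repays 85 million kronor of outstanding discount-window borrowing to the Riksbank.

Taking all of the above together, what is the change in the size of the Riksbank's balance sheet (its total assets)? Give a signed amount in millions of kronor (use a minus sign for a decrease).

+1550 million

OMO purchase (from banks) 741 million kronor: a Riksbank asset is acquired → +741M.
OMO purchase (from banks) 894 million kronor: a Riksbank asset is acquired → +894M.
Discount-window repayment 85 million kronor: a Riksbank asset is shed → −85M.
Net: 741 + 894 − 85 = +1550 million.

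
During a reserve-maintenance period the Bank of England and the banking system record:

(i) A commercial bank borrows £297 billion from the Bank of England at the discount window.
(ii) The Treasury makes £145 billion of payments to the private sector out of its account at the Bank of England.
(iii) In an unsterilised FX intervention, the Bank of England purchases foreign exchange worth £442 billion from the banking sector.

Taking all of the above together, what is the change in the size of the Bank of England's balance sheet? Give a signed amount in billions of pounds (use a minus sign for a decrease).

Discount-window loan £297 billion: a Bank of England asset is acquired → +£297B.
Government spending £145 billion: only the composition of liabilities changes → 0.
FX purchase £442 billion: a Bank of England asset is acquired → +£442B.
Net: 297 + 0 + 442 = +£739 billion.

+£739 billion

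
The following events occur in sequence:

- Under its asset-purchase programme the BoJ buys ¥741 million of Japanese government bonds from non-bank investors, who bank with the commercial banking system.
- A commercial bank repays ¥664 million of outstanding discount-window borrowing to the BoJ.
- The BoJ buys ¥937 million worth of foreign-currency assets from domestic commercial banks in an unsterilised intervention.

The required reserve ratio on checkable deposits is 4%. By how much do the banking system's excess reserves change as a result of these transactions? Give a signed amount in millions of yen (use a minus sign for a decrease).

Asset purchase (from non-banks) ¥741 million: reserves +¥741M, deposits +¥741M.
Discount-window repayment ¥664 million: reserves −¥664M, deposits 0.
FX purchase ¥937 million: reserves +¥937M, deposits 0.
Totals: Δreserves = +¥1014M, Δdeposits = +¥741M.
Δrequired reserves = 4% × +¥741M = +¥29.64M.
Δexcess reserves = Δreserves − Δrequired = +¥1014M − (+¥29.64M) = +¥984.36 million.

+¥984.36 million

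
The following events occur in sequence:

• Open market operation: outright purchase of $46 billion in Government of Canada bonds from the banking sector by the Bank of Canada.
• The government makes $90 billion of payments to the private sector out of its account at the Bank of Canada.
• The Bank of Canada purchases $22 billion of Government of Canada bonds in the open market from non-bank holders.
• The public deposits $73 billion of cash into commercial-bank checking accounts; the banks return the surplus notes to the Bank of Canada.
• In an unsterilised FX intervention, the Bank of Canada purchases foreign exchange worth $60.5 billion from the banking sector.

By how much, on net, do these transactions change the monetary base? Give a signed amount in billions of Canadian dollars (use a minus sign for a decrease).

+$218.5 billion

OMO purchase (from banks) $46 billion: Bank of Canada balance sheet expands → +$46B.
Government spending $90 billion: a non-base liability converts back to reserves → +$90B.
Asset purchase (from non-banks) $22 billion: Bank of Canada balance sheet expands → +$22B.
Currency deposit $73 billion: just a shift between currency and reserves — both are base money → 0.
FX purchase $60.5 billion: Bank of Canada balance sheet expands → +$60.5B.
Net: 46 + 90 + 22 + 0 + 60.5 = +$218.5 billion.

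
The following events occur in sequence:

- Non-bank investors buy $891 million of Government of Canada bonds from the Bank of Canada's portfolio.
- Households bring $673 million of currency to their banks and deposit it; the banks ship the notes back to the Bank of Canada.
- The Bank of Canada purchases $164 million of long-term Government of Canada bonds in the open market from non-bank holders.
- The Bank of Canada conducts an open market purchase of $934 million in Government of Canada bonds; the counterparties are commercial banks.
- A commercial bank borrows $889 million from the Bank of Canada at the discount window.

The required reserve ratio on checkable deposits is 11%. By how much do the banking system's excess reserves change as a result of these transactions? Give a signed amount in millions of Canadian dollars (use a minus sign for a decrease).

Asset sale (to non-banks) $891 million: reserves −$891M, deposits −$891M.
Currency deposit $673 million: reserves +$673M, deposits +$673M.
Asset purchase (from non-banks) $164 million: reserves +$164M, deposits +$164M.
OMO purchase (from banks) $934 million: reserves +$934M, deposits 0.
Discount-window loan $889 million: reserves +$889M, deposits 0.
Totals: Δreserves = +$1769M, Δdeposits = −$54M.
Δrequired reserves = 11% × −$54M = −$5.94M.
Δexcess reserves = Δreserves − Δrequired = +$1769M − (−$5.94M) = +$1774.94 million.

+$1774.94 million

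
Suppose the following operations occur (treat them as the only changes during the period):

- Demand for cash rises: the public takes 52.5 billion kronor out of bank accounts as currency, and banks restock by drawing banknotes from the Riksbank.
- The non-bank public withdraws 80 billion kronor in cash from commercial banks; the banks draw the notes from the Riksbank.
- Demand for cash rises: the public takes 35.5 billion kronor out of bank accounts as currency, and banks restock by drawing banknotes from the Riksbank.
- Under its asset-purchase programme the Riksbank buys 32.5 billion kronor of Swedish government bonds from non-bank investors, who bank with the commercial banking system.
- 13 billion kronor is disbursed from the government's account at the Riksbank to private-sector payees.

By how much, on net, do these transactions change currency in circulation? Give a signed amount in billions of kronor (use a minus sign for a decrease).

Currency withdrawal 52.5 billion kronor: notes leave the central bank → +52.5B.
Currency withdrawal 80 billion kronor: notes leave the central bank → +80B.
Currency withdrawal 35.5 billion kronor: notes leave the central bank → +35.5B.
Asset purchase (from non-banks) 32.5 billion kronor: no currency enters or leaves circulation → 0.
Government spending 13 billion kronor: no currency enters or leaves circulation → 0.
Net: 52.5 + 80 + 35.5 + 0 + 0 = +168 billion.

+168 billion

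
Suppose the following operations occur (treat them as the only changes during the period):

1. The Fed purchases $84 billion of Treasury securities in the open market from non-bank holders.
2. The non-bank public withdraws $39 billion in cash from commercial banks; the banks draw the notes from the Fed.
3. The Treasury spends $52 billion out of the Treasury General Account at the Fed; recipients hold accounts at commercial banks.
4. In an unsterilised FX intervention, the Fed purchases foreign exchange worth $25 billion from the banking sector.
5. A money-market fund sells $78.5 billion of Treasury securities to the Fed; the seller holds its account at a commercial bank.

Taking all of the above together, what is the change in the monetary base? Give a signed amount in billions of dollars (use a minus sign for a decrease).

Asset purchase (from non-banks) $84 billion: Fed balance sheet expands → +$84B.
Currency withdrawal $39 billion: just a shift between currency and reserves — both are base money → 0.
Government spending $52 billion: a non-base liability converts back to reserves → +$52B.
FX purchase $25 billion: Fed balance sheet expands → +$25B.
Asset purchase (from non-banks) $78.5 billion: Fed balance sheet expands → +$78.5B.
Net: 84 + 0 + 52 + 25 + 78.5 = +$239.5 billion.

+$239.5 billion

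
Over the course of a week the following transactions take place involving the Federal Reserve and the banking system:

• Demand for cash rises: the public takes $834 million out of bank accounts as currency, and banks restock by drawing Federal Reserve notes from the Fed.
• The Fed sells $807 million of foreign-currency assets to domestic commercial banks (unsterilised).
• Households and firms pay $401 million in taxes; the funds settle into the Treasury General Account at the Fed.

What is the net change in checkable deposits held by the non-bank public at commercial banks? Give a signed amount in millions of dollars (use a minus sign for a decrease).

-$1235 million

Fed balance sheet:
  Assets:      Foreign assets −$807M
  Liabilities: Bank reserves −$2042M, Currency in circulation +$834M, Government deposits +$401M
Commercial banking system:
  Assets:      Reserves at CB −$2042M, Foreign assets +$807M
  Liabilities: Checkable deposits −$1235M
So the change in checkable deposits held by the non-bank public at commercial banks is -$1235 million.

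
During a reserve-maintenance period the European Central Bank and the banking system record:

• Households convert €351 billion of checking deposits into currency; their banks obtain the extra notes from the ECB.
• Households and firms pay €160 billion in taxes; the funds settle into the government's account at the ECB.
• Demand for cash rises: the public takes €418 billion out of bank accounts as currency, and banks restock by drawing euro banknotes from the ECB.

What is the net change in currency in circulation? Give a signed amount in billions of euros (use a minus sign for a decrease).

+€769 billion

ECB balance sheet:
  Assets:      no change
  Liabilities: Bank reserves −€929B, Currency in circulation +€769B, Government deposits +€160B
So the change in currency in circulation is +€769 billion.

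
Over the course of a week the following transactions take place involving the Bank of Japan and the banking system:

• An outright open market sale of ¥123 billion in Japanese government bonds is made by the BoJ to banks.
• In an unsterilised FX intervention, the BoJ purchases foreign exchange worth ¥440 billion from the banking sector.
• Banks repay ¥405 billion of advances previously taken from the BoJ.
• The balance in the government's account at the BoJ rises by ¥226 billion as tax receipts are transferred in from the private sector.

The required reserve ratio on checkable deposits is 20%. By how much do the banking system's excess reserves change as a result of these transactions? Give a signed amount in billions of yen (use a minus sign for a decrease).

OMO sale (to banks) ¥123 billion: reserves −¥123B, deposits 0.
FX purchase ¥440 billion: reserves +¥440B, deposits 0.
Discount-window repayment ¥405 billion: reserves −¥405B, deposits 0.
Government account inflow ¥226 billion: reserves −¥226B, deposits −¥226B.
Totals: Δreserves = −¥314B, Δdeposits = −¥226B.
Δrequired reserves = 20% × −¥226B = −¥45.2B.
Δexcess reserves = Δreserves − Δrequired = −¥314B − (−¥45.2B) = -¥268.8 billion.

-¥268.8 billion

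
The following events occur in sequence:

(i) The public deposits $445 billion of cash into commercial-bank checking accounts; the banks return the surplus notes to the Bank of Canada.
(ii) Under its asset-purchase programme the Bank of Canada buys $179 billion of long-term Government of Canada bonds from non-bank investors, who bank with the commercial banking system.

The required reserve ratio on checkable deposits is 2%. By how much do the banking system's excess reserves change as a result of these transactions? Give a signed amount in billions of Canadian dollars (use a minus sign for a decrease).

+$611.52 billion

Currency deposit $445 billion: reserves +$445B, deposits +$445B.
Asset purchase (from non-banks) $179 billion: reserves +$179B, deposits +$179B.
Totals: Δreserves = +$624B, Δdeposits = +$624B.
Δrequired reserves = 2% × +$624B = +$12.48B.
Δexcess reserves = Δreserves − Δrequired = +$624B − (+$12.48B) = +$611.52 billion.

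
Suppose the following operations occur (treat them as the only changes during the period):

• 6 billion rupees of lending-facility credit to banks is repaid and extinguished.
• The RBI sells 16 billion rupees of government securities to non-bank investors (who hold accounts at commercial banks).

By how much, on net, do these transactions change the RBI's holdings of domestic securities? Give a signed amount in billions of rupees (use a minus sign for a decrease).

RBI balance sheet:
  Assets:      Securities −16B, Loans to banks −6B
  Liabilities: Bank reserves −22B
Commercial banking system:
  Assets:      Reserves at CB −22B
  Liabilities: Checkable deposits −16B, Borrowings from CB −6B
So the change in the RBI's holdings of domestic securities is -16 billion.

-16 billion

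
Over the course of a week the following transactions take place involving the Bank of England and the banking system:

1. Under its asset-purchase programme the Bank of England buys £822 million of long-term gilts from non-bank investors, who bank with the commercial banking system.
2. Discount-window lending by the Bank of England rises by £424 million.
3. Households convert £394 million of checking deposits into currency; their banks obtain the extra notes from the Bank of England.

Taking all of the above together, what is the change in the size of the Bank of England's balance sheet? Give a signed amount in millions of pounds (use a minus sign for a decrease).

+£1246 million

Asset purchase (from non-banks) £822 million: a Bank of England asset is acquired → +£822M.
Discount-window loan £424 million: a Bank of England asset is acquired → +£424M.
Currency withdrawal £394 million: only the composition of liabilities changes → 0.
Net: 822 + 424 + 0 = +£1246 million.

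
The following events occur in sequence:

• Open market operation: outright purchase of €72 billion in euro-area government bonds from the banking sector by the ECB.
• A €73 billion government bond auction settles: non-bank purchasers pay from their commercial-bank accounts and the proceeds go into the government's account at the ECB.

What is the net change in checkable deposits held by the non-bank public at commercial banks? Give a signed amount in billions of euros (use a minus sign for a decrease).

ECB balance sheet:
  Assets:      Securities +€72B
  Liabilities: Bank reserves −€1B, Government deposits +€73B
Commercial banking system:
  Assets:      Reserves at CB −€1B, Securities −€72B
  Liabilities: Checkable deposits −€73B
So the change in checkable deposits held by the non-bank public at commercial banks is -€73 billion.

-€73 billion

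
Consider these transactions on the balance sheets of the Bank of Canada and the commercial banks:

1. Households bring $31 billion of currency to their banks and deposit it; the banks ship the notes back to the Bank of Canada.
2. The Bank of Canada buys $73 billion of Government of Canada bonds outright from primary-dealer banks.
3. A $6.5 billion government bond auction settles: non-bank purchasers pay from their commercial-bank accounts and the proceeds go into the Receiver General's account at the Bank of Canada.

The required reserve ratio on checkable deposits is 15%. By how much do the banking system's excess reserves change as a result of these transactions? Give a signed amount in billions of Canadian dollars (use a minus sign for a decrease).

Currency deposit $31 billion: reserves +$31B, deposits +$31B.
OMO purchase (from banks) $73 billion: reserves +$73B, deposits 0.
Government account inflow $6.5 billion: reserves −$6.5B, deposits −$6.5B.
Totals: Δreserves = +$97.5B, Δdeposits = +$24.5B.
Δrequired reserves = 15% × +$24.5B = +$3.675B.
Δexcess reserves = Δreserves − Δrequired = +$97.5B − (+$3.675B) = +$93.825 billion.

+$93.825 billion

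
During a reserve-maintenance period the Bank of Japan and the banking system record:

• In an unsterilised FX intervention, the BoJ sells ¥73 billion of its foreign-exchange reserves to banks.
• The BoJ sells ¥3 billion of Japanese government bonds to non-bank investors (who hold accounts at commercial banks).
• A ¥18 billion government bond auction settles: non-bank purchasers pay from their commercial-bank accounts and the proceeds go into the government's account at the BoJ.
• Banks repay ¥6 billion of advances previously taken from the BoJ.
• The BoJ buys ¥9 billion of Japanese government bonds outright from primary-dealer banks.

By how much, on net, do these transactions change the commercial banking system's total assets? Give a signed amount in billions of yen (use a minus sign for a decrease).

FX sale ¥73 billion: just an asset swap on bank balance sheets → 0.
Asset sale (to non-banks) ¥3 billion: bank balance sheets shrink → −¥3B.
Government account inflow ¥18 billion: bank balance sheets shrink → −¥18B.
Discount-window repayment ¥6 billion: bank balance sheets shrink → −¥6B.
OMO purchase (from banks) ¥9 billion: just an asset swap on bank balance sheets → 0.
Net: 0 − 3 − 18 − 6 + 0 = -¥27 billion.

-¥27 billion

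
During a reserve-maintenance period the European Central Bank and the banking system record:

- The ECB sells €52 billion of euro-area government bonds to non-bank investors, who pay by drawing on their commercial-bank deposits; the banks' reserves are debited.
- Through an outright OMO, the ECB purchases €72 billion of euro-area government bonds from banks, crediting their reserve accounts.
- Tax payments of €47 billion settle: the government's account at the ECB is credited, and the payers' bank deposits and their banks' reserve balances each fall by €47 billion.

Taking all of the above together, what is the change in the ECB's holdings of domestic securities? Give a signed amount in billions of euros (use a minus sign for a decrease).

+€20 billion

Asset sale (to non-banks) €52 billion: securities removed from the ECB's portfolio → −€52B.
OMO purchase (from banks) €72 billion: securities added to the ECB's portfolio → +€72B.
Government account inflow €47 billion: the ECB's securities portfolio is untouched → 0.
Net: −52 + 72 + 0 = +€20 billion.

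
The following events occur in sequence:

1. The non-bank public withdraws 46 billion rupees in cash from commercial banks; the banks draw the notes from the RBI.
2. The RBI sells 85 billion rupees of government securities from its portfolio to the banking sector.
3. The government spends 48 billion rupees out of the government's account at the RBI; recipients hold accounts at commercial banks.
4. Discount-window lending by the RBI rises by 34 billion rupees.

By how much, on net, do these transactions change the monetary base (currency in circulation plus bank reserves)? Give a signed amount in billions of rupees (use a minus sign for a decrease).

RBI balance sheet:
  Assets:      Securities −85B, Loans to banks +34B
  Liabilities: Bank reserves −49B, Currency in circulation +46B, Government deposits −48B
Monetary base = currency + reserves: +46B + (−49B) = -3 billion.

-3 billion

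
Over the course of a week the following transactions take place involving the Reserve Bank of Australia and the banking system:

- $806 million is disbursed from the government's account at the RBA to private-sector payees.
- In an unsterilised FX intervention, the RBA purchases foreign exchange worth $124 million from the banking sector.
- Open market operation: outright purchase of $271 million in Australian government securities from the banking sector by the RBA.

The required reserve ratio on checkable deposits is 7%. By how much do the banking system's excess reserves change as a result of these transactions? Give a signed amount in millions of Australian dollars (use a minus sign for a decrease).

Government spending $806 million: reserves +$806M, deposits +$806M.
FX purchase $124 million: reserves +$124M, deposits 0.
OMO purchase (from banks) $271 million: reserves +$271M, deposits 0.
Totals: Δreserves = +$1201M, Δdeposits = +$806M.
Δrequired reserves = 7% × +$806M = +$56.42M.
Δexcess reserves = Δreserves − Δrequired = +$1201M − (+$56.42M) = +$1144.58 million.

+$1144.58 million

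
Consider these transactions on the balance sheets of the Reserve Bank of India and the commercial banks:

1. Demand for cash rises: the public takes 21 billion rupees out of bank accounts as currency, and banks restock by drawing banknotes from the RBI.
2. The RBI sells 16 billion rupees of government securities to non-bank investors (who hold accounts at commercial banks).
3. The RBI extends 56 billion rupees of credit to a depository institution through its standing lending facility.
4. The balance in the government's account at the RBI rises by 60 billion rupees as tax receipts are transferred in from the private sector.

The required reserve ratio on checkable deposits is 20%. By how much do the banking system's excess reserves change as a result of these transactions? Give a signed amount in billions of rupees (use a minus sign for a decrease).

-21.6 billion

Currency withdrawal 21 billion rupees: reserves −21B, deposits −21B.
Asset sale (to non-banks) 16 billion rupees: reserves −16B, deposits −16B.
Discount-window loan 56 billion rupees: reserves +56B, deposits 0.
Government account inflow 60 billion rupees: reserves −60B, deposits −60B.
Totals: Δreserves = −41B, Δdeposits = −97B.
Δrequired reserves = 20% × −97B = −19.4B.
Δexcess reserves = Δreserves − Δrequired = −41B − (−19.4B) = -21.6 billion.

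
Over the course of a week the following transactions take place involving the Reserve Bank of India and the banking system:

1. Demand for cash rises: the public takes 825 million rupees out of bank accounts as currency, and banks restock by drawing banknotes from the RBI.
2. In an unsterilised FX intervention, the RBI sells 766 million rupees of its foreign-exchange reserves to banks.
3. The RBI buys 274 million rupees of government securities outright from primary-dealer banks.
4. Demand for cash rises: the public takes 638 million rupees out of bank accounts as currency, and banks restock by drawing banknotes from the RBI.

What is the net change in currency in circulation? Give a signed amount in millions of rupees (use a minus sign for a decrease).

RBI balance sheet:
  Assets:      Securities +274M, Foreign assets −766M
  Liabilities: Bank reserves −1955M, Currency in circulation +1463M
Commercial banking system:
  Assets:      Reserves at CB −1955M, Securities −274M, Foreign assets +766M
  Liabilities: Checkable deposits −1463M
So the change in currency in circulation is +1463 million.

+1463 million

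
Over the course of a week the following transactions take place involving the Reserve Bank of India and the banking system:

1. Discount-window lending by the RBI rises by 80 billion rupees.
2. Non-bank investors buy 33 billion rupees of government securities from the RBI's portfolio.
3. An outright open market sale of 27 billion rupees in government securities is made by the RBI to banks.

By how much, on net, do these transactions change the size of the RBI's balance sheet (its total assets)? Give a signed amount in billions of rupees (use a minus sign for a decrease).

+20 billion

Discount-window loan 80 billion rupees: an RBI asset is acquired → +80B.
Asset sale (to non-banks) 33 billion rupees: an RBI asset is shed → −33B.
OMO sale (to banks) 27 billion rupees: an RBI asset is shed → −27B.
Net: 80 − 33 − 27 = +20 billion.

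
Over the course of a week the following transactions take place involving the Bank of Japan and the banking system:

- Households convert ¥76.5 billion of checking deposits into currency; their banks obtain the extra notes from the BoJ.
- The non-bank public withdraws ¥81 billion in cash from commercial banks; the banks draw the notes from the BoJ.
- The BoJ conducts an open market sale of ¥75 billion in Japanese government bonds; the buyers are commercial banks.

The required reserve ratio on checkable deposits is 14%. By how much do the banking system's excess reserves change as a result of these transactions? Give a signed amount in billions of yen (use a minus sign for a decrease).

-¥210.45 billion

Currency withdrawal ¥76.5 billion: reserves −¥76.5B, deposits −¥76.5B.
Currency withdrawal ¥81 billion: reserves −¥81B, deposits −¥81B.
OMO sale (to banks) ¥75 billion: reserves −¥75B, deposits 0.
Totals: Δreserves = −¥232.5B, Δdeposits = −¥157.5B.
Δrequired reserves = 14% × −¥157.5B = −¥22.05B.
Δexcess reserves = Δreserves − Δrequired = −¥232.5B − (−¥22.05B) = -¥210.45 billion.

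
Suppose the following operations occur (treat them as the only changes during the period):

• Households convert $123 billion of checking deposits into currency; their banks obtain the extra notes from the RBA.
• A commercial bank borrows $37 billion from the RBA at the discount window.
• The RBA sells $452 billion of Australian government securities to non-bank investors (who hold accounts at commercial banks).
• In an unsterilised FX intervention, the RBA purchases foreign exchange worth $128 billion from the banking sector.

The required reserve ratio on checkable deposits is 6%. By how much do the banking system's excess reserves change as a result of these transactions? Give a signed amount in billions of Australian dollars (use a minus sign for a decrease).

Currency withdrawal $123 billion: reserves −$123B, deposits −$123B.
Discount-window loan $37 billion: reserves +$37B, deposits 0.
Asset sale (to non-banks) $452 billion: reserves −$452B, deposits −$452B.
FX purchase $128 billion: reserves +$128B, deposits 0.
Totals: Δreserves = −$410B, Δdeposits = −$575B.
Δrequired reserves = 6% × −$575B = −$34.5B.
Δexcess reserves = Δreserves − Δrequired = −$410B − (−$34.5B) = -$375.5 billion.

-$375.5 billion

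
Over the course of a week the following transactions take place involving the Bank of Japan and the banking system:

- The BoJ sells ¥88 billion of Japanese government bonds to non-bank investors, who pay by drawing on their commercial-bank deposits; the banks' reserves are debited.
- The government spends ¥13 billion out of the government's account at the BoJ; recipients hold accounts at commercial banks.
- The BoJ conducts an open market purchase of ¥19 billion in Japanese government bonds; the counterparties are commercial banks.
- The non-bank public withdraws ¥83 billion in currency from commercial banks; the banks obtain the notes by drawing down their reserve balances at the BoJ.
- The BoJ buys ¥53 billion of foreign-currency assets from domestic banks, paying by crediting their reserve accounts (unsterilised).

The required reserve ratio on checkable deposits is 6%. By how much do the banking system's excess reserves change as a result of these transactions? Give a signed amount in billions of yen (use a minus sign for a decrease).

Asset sale (to non-banks) ¥88 billion: reserves −¥88B, deposits −¥88B.
Government spending ¥13 billion: reserves +¥13B, deposits +¥13B.
OMO purchase (from banks) ¥19 billion: reserves +¥19B, deposits 0.
Currency withdrawal ¥83 billion: reserves −¥83B, deposits −¥83B.
FX purchase ¥53 billion: reserves +¥53B, deposits 0.
Totals: Δreserves = −¥86B, Δdeposits = −¥158B.
Δrequired reserves = 6% × −¥158B = −¥9.48B.
Δexcess reserves = Δreserves − Δrequired = −¥86B − (−¥9.48B) = -¥76.52 billion.

-¥76.52 billion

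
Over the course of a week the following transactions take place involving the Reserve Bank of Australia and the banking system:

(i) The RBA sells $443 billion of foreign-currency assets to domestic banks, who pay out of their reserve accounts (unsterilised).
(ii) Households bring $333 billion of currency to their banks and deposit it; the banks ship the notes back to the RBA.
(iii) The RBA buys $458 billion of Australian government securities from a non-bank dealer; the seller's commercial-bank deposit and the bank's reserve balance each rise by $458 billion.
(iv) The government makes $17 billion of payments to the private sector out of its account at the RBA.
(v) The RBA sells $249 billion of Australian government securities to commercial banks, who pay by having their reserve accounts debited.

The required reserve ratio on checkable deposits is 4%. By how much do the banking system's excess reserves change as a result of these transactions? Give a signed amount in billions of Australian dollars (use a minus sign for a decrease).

FX sale $443 billion: reserves −$443B, deposits 0.
Currency deposit $333 billion: reserves +$333B, deposits +$333B.
Asset purchase (from non-banks) $458 billion: reserves +$458B, deposits +$458B.
Government spending $17 billion: reserves +$17B, deposits +$17B.
OMO sale (to banks) $249 billion: reserves −$249B, deposits 0.
Totals: Δreserves = +$116B, Δdeposits = +$808B.
Δrequired reserves = 4% × +$808B = +$32.32B.
Δexcess reserves = Δreserves − Δrequired = +$116B − (+$32.32B) = +$83.68 billion.

+$83.68 billion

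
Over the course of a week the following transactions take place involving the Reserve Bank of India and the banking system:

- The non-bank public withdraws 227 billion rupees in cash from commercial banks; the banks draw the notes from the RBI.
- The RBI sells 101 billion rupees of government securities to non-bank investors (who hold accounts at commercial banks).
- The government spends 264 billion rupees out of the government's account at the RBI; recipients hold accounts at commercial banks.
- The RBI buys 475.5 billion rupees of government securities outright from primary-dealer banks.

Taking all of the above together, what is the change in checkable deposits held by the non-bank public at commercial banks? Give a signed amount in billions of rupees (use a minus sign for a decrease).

-64 billion

Currency withdrawal 227 billion rupees: non-bank counterparties' bank balances fall → −227B.
Asset sale (to non-banks) 101 billion rupees: non-bank counterparties' bank balances fall → −101B.
Government spending 264 billion rupees: non-bank counterparties' bank balances rise → +264B.
OMO purchase (from banks) 475.5 billion rupees: the counterparty is a bank, so public deposits are unchanged → 0.
Net: −227 − 101 + 264 + 0 = -64 billion.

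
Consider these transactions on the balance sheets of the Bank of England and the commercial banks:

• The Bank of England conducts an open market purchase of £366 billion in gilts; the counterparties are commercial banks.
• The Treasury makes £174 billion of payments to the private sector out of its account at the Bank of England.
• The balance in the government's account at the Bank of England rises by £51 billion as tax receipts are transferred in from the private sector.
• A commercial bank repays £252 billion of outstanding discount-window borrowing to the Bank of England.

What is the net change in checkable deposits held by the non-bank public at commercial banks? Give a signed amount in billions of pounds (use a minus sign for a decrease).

+£123 billion

Bank of England balance sheet:
  Assets:      Securities +£366B, Loans to banks −£252B
  Liabilities: Bank reserves +£237B, Government deposits −£123B
Commercial banking system:
  Assets:      Reserves at CB +£237B, Securities −£366B
  Liabilities: Checkable deposits +£123B, Borrowings from CB −£252B
So the change in checkable deposits held by the non-bank public at commercial banks is +£123 billion.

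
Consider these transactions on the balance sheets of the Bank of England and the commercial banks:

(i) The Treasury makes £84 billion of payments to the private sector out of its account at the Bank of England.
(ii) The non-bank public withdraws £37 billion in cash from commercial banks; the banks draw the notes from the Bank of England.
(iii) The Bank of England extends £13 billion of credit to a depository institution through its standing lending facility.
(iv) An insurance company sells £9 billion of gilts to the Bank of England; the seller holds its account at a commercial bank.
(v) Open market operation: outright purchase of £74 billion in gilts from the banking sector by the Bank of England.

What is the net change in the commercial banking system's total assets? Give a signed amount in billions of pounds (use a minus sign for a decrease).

+£69 billion

Bank of England balance sheet:
  Assets:      Securities +£83B, Loans to banks +£13B
  Liabilities: Bank reserves +£143B, Currency in circulation +£37B, Government deposits −£84B
Commercial banking system:
  Assets:      Reserves at CB +£143B, Securities −£74B
  Liabilities: Checkable deposits +£56B, Borrowings from CB +£13B
Change in total bank assets = +£69 billion.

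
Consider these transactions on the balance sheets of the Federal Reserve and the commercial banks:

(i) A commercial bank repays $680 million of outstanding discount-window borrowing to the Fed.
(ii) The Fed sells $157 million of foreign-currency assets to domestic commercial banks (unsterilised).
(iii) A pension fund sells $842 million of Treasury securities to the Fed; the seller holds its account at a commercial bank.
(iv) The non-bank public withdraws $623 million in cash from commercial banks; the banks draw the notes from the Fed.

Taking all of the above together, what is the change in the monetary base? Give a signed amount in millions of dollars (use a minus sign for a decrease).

+$5 million

Discount-window repayment $680 million: Fed balance sheet contracts → −$680M.
FX sale $157 million: Fed balance sheet contracts → −$157M.
Asset purchase (from non-banks) $842 million: Fed balance sheet expands → +$842M.
Currency withdrawal $623 million: just a shift between currency and reserves — both are base money → 0.
Net: −680 − 157 + 842 + 0 = +$5 million.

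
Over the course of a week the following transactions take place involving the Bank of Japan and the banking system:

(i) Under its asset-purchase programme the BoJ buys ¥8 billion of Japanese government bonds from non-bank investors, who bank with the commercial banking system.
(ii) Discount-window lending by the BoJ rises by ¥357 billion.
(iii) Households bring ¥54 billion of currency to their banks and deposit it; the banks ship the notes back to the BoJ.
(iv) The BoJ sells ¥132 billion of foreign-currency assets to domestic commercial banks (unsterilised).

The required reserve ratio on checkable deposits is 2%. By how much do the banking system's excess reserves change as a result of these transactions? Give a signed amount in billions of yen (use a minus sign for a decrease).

+¥285.76 billion

Asset purchase (from non-banks) ¥8 billion: reserves +¥8B, deposits +¥8B.
Discount-window loan ¥357 billion: reserves +¥357B, deposits 0.
Currency deposit ¥54 billion: reserves +¥54B, deposits +¥54B.
FX sale ¥132 billion: reserves −¥132B, deposits 0.
Totals: Δreserves = +¥287B, Δdeposits = +¥62B.
Δrequired reserves = 2% × +¥62B = +¥1.24B.
Δexcess reserves = Δreserves − Δrequired = +¥287B − (+¥1.24B) = +¥285.76 billion.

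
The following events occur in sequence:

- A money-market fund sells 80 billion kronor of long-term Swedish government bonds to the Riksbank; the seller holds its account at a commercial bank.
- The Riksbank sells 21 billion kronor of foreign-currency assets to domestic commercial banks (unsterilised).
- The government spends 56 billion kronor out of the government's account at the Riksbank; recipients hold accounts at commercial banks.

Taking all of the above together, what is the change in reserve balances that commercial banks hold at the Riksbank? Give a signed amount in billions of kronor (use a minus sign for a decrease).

Asset purchase (from non-banks) 80 billion kronor: the Riksbank pays by crediting reserve accounts → +80B.
FX sale 21 billion kronor: the buying banks pay out of their reserve balances → −21B.
Government spending 56 billion kronor: government payments flow into bank reserve accounts → +56B.
Net: 80 − 21 + 56 = +115 billion.

+115 billion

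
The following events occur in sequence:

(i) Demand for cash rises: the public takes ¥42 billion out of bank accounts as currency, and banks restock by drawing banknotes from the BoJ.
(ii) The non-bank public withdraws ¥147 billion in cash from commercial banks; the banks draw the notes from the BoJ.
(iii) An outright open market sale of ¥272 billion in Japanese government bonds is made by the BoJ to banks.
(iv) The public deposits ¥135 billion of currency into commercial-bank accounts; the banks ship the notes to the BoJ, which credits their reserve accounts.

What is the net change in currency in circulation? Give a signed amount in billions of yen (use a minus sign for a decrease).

+¥54 billion

BoJ balance sheet:
  Assets:      Securities −¥272B
  Liabilities: Bank reserves −¥326B, Currency in circulation +¥54B
Commercial banking system:
  Assets:      Reserves at CB −¥326B, Securities +¥272B
  Liabilities: Checkable deposits −¥54B
So the change in currency in circulation is +¥54 billion.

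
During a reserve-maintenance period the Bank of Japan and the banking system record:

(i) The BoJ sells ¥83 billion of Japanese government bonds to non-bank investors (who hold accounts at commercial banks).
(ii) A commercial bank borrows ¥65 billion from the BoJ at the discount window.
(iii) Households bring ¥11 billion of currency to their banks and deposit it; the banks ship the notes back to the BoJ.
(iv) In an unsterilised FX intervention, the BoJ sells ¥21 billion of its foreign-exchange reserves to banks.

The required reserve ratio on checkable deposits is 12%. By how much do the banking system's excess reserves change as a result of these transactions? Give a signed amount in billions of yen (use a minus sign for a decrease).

-¥19.36 billion

Asset sale (to non-banks) ¥83 billion: reserves −¥83B, deposits −¥83B.
Discount-window loan ¥65 billion: reserves +¥65B, deposits 0.
Currency deposit ¥11 billion: reserves +¥11B, deposits +¥11B.
FX sale ¥21 billion: reserves −¥21B, deposits 0.
Totals: Δreserves = −¥28B, Δdeposits = −¥72B.
Δrequired reserves = 12% × −¥72B = −¥8.64B.
Δexcess reserves = Δreserves − Δrequired = −¥28B − (−¥8.64B) = -¥19.36 billion.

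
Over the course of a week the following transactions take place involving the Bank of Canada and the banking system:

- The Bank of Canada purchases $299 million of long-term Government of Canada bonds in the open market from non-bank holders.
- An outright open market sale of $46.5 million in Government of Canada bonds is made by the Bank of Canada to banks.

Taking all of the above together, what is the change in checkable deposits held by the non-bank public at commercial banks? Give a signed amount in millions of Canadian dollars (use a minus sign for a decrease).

+$299 million

Asset purchase (from non-banks) $299 million: non-bank counterparties' bank balances rise → +$299M.
OMO sale (to banks) $46.5 million: the counterparty is a bank, so public deposits are unchanged → 0.
Net: 299 + 0 = +$299 million.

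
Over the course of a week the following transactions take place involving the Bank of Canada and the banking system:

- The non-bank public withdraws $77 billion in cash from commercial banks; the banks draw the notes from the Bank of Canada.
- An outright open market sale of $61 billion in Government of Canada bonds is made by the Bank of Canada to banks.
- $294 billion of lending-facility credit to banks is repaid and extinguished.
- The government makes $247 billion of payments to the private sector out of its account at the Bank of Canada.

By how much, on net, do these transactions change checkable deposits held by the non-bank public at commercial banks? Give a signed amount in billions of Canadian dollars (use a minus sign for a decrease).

Currency withdrawal $77 billion: non-bank counterparties' bank balances fall → −$77B.
OMO sale (to banks) $61 billion: the counterparty is a bank, so public deposits are unchanged → 0.
Discount-window repayment $294 billion: the counterparty is a bank, so public deposits are unchanged → 0.
Government spending $247 billion: non-bank counterparties' bank balances rise → +$247B.
Net: −77 + 0 + 0 + 247 = +$170 billion.

+$170 billion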